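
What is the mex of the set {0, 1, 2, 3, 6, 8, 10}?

4

The values 0, 1, 2, 3 are all present; 4 is the first non-negative integer missing from the set.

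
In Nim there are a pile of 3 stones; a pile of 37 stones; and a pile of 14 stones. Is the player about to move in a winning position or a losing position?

Winning position

Nim-sum: 3 ⊕ 37 ⊕ 14 = 40.
The nim-sum is 40 ≠ 0, so this is an N-position: the player to move can win.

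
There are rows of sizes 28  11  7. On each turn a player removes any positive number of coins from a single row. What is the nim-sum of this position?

16

Compute the nim-sum pairwise:
28 XOR 11 = 23
23 XOR 7 = 16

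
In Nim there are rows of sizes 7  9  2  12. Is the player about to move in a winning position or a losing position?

In binary:
  0111  (7)
  1001  (9)
  0010  (2)
  1100  (12)
  ----
  0000  (0)
The nim-sum is 0, so this is a P-position: the player to move is in a losing position under optimal play.

Losing position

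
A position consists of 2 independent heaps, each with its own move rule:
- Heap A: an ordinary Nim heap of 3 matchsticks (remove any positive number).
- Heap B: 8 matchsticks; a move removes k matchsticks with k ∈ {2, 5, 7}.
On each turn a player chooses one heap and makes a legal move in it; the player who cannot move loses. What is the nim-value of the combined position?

1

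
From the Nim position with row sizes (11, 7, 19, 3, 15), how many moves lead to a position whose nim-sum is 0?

1

Compute the nim-sum pairwise:
11 XOR 7 = 12
12 XOR 19 = 31
31 XOR 3 = 28
28 XOR 15 = 19
The overall nim-sum is X = 19. A row of size p has a winning move iff p XOR X < p (reduce it to p XOR X).
  11: 11 XOR 19 = 24 ≥ 11 — no move.
  7: 7 XOR 19 = 20 ≥ 7 — no move.
  19: 19 XOR 19 = 0 < 19 — winning move (to 0).
  3: 3 XOR 19 = 16 ≥ 3 — no move.
  15: 15 XOR 19 = 28 ≥ 15 — no move.
That gives 1 winning move.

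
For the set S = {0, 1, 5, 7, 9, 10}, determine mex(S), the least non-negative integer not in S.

2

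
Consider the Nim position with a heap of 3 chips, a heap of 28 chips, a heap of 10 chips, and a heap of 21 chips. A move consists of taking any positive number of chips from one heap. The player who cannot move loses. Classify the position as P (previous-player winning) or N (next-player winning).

Compute the nim-sum pairwise:
3 ⊕ 28 = 31
31 ⊕ 10 = 21
21 ⊕ 21 = 0
The nim-sum is 0, so this is a P-position: the player to move is in a losing position under optimal play.

P-position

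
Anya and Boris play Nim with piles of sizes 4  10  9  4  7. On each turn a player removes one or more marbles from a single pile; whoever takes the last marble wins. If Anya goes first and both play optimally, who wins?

Write each in binary and XOR column by column:
  0100  (4)
  1010  (10)
  1001  (9)
  0100  (4)
  0111  (7)
  ----
  0100  (4)
The nim-sum is 4 ≠ 0, so this is an N-position: the player to move can win; Anya has a winning move.

Anya wins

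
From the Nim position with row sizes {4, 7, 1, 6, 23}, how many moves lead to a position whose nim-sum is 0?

1

In binary:
  00100  (4)
  00111  (7)
  00001  (1)
  00110  (6)
  10111  (23)
  -----
  10011  (19)
The overall nim-sum is X = 19. A row of size p has a winning move iff p XOR X < p (reduce it to p XOR X).
  4: 4 XOR 19 = 23 ≥ 4 — no move.
  7: 7 XOR 19 = 20 ≥ 7 — no move.
  1: 1 XOR 19 = 18 ≥ 1 — no move.
  6: 6 XOR 19 = 21 ≥ 6 — no move.
  23: 23 XOR 19 = 4 < 23 — winning move (to 4).
That gives 1 winning move.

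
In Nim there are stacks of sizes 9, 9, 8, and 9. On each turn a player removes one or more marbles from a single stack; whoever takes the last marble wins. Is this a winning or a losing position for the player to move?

Winning position

Compute the nim-sum pairwise:
9 XOR 9 = 0
0 XOR 8 = 8
8 XOR 9 = 1
The nim-sum is 1 ≠ 0, so this is an N-position: the player to move can win.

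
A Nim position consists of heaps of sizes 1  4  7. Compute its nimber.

Nim-sum: 1 ⊕ 4 ⊕ 7 = 2.

2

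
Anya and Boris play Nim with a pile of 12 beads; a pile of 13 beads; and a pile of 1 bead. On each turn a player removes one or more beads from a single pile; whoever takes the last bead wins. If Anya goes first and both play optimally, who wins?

Boris wins

Compute the nim-sum pairwise:
12 ⊕ 13 = 1
1 ⊕ 1 = 0
The nim-sum is 0, so this is a P-position: the player to move is in a losing position under optimal play; Anya is about to move from it and so loses — Boris wins.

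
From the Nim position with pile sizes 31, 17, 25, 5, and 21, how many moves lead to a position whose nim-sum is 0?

Write each in binary and XOR column by column:
  11111  (31)
  10001  (17)
  11001  (25)
  00101  (5)
  10101  (21)
  -----
  00111  (7)
The overall nim-sum is X = 7. A pile of size p has a winning move iff p XOR X < p (reduce it to p XOR X).
  31: 31 XOR 7 = 24 < 31 — winning move (to 24).
  17: 17 XOR 7 = 22 ≥ 17 — no move.
  25: 25 XOR 7 = 30 ≥ 25 — no move.
  5: 5 XOR 7 = 2 < 5 — winning move (to 2).
  21: 21 XOR 7 = 18 < 21 — winning move (to 18).
That gives 3 winning moves.

3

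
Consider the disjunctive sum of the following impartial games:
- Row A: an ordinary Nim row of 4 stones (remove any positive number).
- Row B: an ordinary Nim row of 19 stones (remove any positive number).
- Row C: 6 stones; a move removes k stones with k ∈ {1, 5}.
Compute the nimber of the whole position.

23

Row A is a plain Nim row of size 4, so its Grundy value is 4.
Row B is a plain Nim row of size 19, so its Grundy value is 19.
Grundy values for row C (subtraction set {1, 5}):
k:     0  1  2  3  4  5  6
g(k):  0  1  0  1  0  1  0
So g(6) = 0.
By the Sprague-Grundy theorem, the Grundy value of a sum of independent games is the XOR of the component values.
Combined value = 4 XOR 19 XOR 0 = 23.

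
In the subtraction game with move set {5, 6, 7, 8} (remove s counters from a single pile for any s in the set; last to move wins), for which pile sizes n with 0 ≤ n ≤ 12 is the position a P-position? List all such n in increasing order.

Compute g(0), g(1), … for moves {5, 6, 7, 8}:
k:     0  1  2  3  4  5  6  7  8  9 10 11 12
g(k):  0  0  0  0  0  1  1  1  1  1  2  2  2
The P-positions (g = 0) in 0..12 are 0, 1, 2, 3, 4.

0, 1, 2, 3, 4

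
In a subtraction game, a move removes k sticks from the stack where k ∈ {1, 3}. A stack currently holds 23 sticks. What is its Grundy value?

Build the Grundy sequence with g(k) = mex{g(k−s) : s ∈ {1, 3}, s ≤ k}:
k:     0  1  2  3  4  5  6  7  8  9 10 11 12 13 14 15 16 17 18 19 20 21 22 23
g(k):  0  1  0  1  0  1  0  1  0  1  0  1  0  1  0  1  0  1  0  1  0  1  0  1
So g(23) = 1.

1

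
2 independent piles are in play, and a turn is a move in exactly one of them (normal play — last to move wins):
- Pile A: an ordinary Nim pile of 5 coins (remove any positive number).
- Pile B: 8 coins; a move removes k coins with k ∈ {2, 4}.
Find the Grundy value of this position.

4

Pile A is a plain Nim pile of size 5, so its Grundy value is 5.
Build the Grundy sequence for pile B with g(k) = mex{g(k−s) : s ∈ {2, 4}, s ≤ k}:
g(0) = mex{} = 0
g(1) = mex{} = 0
g(2) = mex{0} = 1
g(3) = mex{0} = 1
g(4) = mex{0,1} = 2
g(5) = mex{0,1} = 2
g(6) = mex{1,2} = 0
g(7) = mex{1,2} = 0
g(8) = mex{0,2} = 1
So g(8) = 1.
By the Sprague-Grundy theorem, the Grundy value of a sum of independent games is the XOR of the component values.
Combined value = 5 XOR 1 = 4.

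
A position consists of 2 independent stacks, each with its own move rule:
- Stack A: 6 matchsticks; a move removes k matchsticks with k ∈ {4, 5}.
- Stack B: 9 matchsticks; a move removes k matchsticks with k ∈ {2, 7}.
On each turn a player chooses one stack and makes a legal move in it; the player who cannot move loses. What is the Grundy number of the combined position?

1

Grundy values for stack A (subtraction set {4, 5}):
g(0) = mex{} = 0
g(1) = mex{} = 0
g(2) = mex{} = 0
g(3) = mex{} = 0
g(4) = mex{0} = 1
g(5) = mex{0} = 1
g(6) = mex{0} = 1
So g(6) = 1.
Grundy values for stack B (subtraction set {2, 7}):
k:     0  1  2  3  4  5  6  7  8  9
g(k):  0  0  1  1  0  0  1  1  2  0
So g(9) = 0.
The value of a disjunctive sum is the nim-sum of the parts.
Combined value = 1 ⊕ 0 = 1.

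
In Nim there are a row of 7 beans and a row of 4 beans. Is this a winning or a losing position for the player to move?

Compute the nim-sum pairwise:
7 ⊕ 4 = 3
The nim-sum is 3 ≠ 0, so this is an N-position: the player to move can win.

Winning position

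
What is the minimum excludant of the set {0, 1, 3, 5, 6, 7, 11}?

The values 0, 1 are all present; 2 is the first non-negative integer missing from the set.

2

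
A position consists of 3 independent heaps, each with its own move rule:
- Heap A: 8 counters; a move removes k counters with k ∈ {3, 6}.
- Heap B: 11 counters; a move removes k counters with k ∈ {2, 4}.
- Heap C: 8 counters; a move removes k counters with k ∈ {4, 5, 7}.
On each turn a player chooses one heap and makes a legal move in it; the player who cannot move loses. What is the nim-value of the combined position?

2

Build the Grundy sequence for heap A with g(k) = mex{g(k−s) : s ∈ {3, 6}, s ≤ k}:
g(0) = mex{} = 0
g(1) = mex{} = 0
g(2) = mex{} = 0
g(3) = mex{0} = 1
g(4) = mex{0} = 1
g(5) = mex{0} = 1
g(6) = mex{0,1} = 2
g(7) = mex{0,1} = 2
g(8) = mex{0,1} = 2
So g(8) = 2.
Build the Grundy sequence for heap B with g(k) = mex{g(k−s) : s ∈ {2, 4}, s ≤ k}:
g(0) = mex{} = 0
g(1) = mex{} = 0
g(2) = mex{0} = 1
g(3) = mex{0} = 1
g(4) = mex{0,1} = 2
g(5) = mex{0,1} = 2
g(6) = mex{1,2} = 0
g(7) = mex{1,2} = 0
g(8) = mex{0,2} = 1
g(9) = mex{0,2} = 1
g(10) = mex{0,1} = 2
g(11) = mex{0,1} = 2
So g(11) = 2.
Build the Grundy sequence for heap C with g(k) = mex{g(k−s) : s ∈ {4, 5, 7}, s ≤ k}:
g(0) = mex{} = 0
g(1) = mex{} = 0
g(2) = mex{} = 0
g(3) = mex{} = 0
g(4) = mex{0} = 1
g(5) = mex{0} = 1
g(6) = mex{0} = 1
g(7) = mex{0} = 1
g(8) = mex{0,1} = 2
So g(8) = 2.
The value of a disjunctive sum is the nim-sum of the parts.
Combined value = 2 ⊕ 2 ⊕ 2 = 2.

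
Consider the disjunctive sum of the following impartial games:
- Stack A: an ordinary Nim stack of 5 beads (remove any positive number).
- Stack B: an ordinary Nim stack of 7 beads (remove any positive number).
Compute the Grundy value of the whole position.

Stack A is a plain Nim stack of size 5, so its Grundy value is 5.
Stack B is a plain Nim stack of size 7, so its Grundy value is 7.
The value of a disjunctive sum is the nim-sum of the parts.
Combined value = 5 ⊕ 7 = 2.

2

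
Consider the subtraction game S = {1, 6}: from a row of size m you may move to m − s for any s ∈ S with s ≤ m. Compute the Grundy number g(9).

0

Compute g(0), g(1), … for moves {1, 6}:
g(0) = mex{} = 0
g(1) = mex{0} = 1
g(2) = mex{1} = 0
g(3) = mex{0} = 1
g(4) = mex{1} = 0
g(5) = mex{0} = 1
g(6) = mex{0,1} = 2
g(7) = mex{1,2} = 0
g(8) = mex{0} = 1
g(9) = mex{1} = 0
So g(9) = 0.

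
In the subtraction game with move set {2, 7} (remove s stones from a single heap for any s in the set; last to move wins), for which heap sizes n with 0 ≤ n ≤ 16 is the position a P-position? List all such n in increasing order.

Build the Grundy sequence with g(k) = mex{g(k−s) : s ∈ {2, 7}, s ≤ k}:
k:     0  1  2  3  4  5  6  7  8  9 10 11 12 13 14 15 16
g(k):  0  0  1  1  0  0  1  1  2  0  0  1  1  0  0  1  1
The P-positions (g = 0) in 0..16 are 0, 1, 4, 5, 9, 10, 13, 14.

0, 1, 4, 5, 9, 10, 13, 14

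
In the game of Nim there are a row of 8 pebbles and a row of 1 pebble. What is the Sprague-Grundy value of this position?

Nim-sum: 8 ⊕ 1 = 9.

9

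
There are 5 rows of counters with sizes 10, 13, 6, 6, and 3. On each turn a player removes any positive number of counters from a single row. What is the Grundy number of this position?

Compute the nim-sum pairwise:
10 XOR 13 = 7
7 XOR 6 = 1
1 XOR 6 = 7
7 XOR 3 = 4

4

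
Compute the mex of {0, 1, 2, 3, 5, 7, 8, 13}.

The values 0, 1, 2, 3 are all present; 4 is the first non-negative integer missing from the set.

4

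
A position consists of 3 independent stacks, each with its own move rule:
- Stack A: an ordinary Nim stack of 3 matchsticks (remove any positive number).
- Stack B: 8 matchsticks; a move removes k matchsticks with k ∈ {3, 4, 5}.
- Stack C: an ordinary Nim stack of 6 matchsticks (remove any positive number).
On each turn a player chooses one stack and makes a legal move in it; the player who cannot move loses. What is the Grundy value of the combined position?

Stack A is a plain Nim stack of size 3, so its Grundy value is 3.
Build the Grundy sequence for stack B with g(k) = mex{g(k−s) : s ∈ {3, 4, 5}, s ≤ k}:
k:     0  1  2  3  4  5  6  7  8
g(k):  0  0  0  1  1  1  2  2  0
So g(8) = 0.
Stack C is a plain Nim stack of size 6, so its Grundy value is 6.
The value of a disjunctive sum is the nim-sum of the parts.
Combined value = 3 ⊕ 0 ⊕ 6 = 5.

5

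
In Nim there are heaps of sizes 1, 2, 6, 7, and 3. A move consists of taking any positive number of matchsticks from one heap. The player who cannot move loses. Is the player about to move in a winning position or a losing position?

In binary:
  001  (1)
  010  (2)
  110  (6)
  111  (7)
  011  (3)
  ---
  001  (1)
The nim-sum is 1 ≠ 0, so this is an N-position: the player to move can win.

Winning position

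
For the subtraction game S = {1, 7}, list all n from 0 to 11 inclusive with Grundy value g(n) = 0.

Build the Grundy sequence with g(k) = mex{g(k−s) : s ∈ {1, 7}, s ≤ k}:
g(0) = mex{} = 0
g(1) = mex{0} = 1
g(2) = mex{1} = 0
g(3) = mex{0} = 1
g(4) = mex{1} = 0
g(5) = mex{0} = 1
g(6) = mex{1} = 0
g(7) = mex{0} = 1
g(8) = mex{1} = 0
g(9) = mex{0} = 1
g(10) = mex{1} = 0
g(11) = mex{0} = 1
The P-positions (g = 0) in 0..11 are 0, 2, 4, 6, 8, 10.

0, 2, 4, 6, 8, 10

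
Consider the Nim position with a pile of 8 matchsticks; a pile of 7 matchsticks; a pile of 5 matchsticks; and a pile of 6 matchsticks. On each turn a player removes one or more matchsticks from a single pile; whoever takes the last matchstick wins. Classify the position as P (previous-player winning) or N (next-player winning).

N-position

Compute the nim-sum pairwise:
8 ⊕ 7 = 15
15 ⊕ 5 = 10
10 ⊕ 6 = 12
The nim-sum is 12 ≠ 0, so this is an N-position: the player to move can win.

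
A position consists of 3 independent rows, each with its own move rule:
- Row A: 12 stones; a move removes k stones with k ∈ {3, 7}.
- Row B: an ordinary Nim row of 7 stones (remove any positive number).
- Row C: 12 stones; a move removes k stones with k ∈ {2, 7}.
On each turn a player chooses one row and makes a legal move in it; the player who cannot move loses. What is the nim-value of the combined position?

Grundy values for row A (subtraction set {3, 7}):
k:     0  1  2  3  4  5  6  7  8  9 10 11 12
g(k):  0  0  0  1  1  1  0  2  2  1  0  0  0
So g(12) = 0.
Row B is a plain Nim row of size 7, so its Grundy value is 7.
For row C, compute g(0), g(1), … with moves {2, 7}:
g(0) = mex{} = 0
g(1) = mex{} = 0
g(2) = mex{0} = 1
g(3) = mex{0} = 1
g(4) = mex{1} = 0
g(5) = mex{1} = 0
g(6) = mex{0} = 1
g(7) = mex{0} = 1
g(8) = mex{0,1} = 2
g(9) = mex{1} = 0
g(10) = mex{1,2} = 0
g(11) = mex{0} = 1
g(12) = mex{0} = 1
So g(12) = 1.
By the Sprague-Grundy theorem, the Grundy value of a sum of independent games is the XOR of the component values.
Combined value = 0 XOR 7 XOR 1 = 6.

6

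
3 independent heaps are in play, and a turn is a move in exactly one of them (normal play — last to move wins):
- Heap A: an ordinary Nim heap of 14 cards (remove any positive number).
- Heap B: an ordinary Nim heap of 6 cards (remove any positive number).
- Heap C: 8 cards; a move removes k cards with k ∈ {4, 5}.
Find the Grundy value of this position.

Heap A is a plain Nim heap of size 14, so its Grundy value is 14.
Heap B is a plain Nim heap of size 6, so its Grundy value is 6.
Build the Grundy sequence for heap C with g(k) = mex{g(k−s) : s ∈ {4, 5}, s ≤ k}:
k:     0  1  2  3  4  5  6  7  8
g(k):  0  0  0  0  1  1  1  1  2
So g(8) = 2.
The value of a disjunctive sum is the nim-sum of the parts.
Combined value = 14 ⊕ 6 ⊕ 2 = 10.

10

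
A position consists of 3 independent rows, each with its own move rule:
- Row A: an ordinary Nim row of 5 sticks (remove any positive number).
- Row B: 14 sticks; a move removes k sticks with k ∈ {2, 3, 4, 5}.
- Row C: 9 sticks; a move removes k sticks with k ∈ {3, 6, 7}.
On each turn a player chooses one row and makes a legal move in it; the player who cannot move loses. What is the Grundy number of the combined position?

6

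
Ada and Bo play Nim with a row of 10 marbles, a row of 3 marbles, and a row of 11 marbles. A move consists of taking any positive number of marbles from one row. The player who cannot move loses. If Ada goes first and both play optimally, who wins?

Bitwise XOR of the heap sizes:
  1010  (10)
  0011  (3)
  1011  (11)
  ----
  0010  (2)
The nim-sum is 2 ≠ 0, so this is an N-position: the player to move can win; Ada has a winning move.

Ada wins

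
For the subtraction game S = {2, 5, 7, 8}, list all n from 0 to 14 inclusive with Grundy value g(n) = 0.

Grundy values for subtraction set {2, 5, 7, 8}:
g(0) = mex{} = 0
g(1) = mex{} = 0
g(2) = mex{0} = 1
g(3) = mex{0} = 1
g(4) = mex{1} = 0
g(5) = mex{0,1} = 2
g(6) = mex{0} = 1
g(7) = mex{0,1,2} = 3
g(8) = mex{0,1} = 2
g(9) = mex{0,1,3} = 2
g(10) = mex{1,2} = 0
g(11) = mex{0,1,2} = 3
g(12) = mex{0,2,3} = 1
g(13) = mex{1,2,3} = 0
g(14) = mex{1,2,3} = 0
The P-positions (g = 0) in 0..14 are 0, 1, 4, 10, 13, 14.

0, 1, 4, 10, 13, 14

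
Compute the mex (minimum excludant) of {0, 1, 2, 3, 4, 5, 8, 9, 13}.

The values 0, 1, 2, 3, 4, 5 are all present; 6 is the first non-negative integer missing from the set.

6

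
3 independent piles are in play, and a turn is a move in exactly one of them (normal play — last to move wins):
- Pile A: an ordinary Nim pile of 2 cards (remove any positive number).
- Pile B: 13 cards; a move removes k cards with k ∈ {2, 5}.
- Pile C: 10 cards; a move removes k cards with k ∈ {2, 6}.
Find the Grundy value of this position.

2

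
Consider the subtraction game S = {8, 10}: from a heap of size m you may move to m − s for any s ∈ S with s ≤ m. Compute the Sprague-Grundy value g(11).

Build the Grundy sequence with g(k) = mex{g(k−s) : s ∈ {8, 10}, s ≤ k}:
g(0) = mex{} = 0
g(1) = mex{} = 0
g(2) = mex{} = 0
g(3) = mex{} = 0
g(4) = mex{} = 0
g(5) = mex{} = 0
g(6) = mex{} = 0
g(7) = mex{} = 0
g(8) = mex{0} = 1
g(9) = mex{0} = 1
g(10) = mex{0} = 1
g(11) = mex{0} = 1
So g(11) = 1.

1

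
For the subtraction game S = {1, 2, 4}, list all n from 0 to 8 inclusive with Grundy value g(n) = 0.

Grundy values for subtraction set {1, 2, 4}:
g(0) = mex{} = 0
g(1) = mex{0} = 1
g(2) = mex{0,1} = 2
g(3) = mex{1,2} = 0
g(4) = mex{0,2} = 1
g(5) = mex{0,1} = 2
g(6) = mex{1,2} = 0
g(7) = mex{0,2} = 1
g(8) = mex{0,1} = 2
The P-positions (g = 0) in 0..8 are 0, 3, 6.

0, 3, 6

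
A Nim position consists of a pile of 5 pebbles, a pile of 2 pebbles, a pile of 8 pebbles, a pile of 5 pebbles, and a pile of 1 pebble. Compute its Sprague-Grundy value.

11

Compute the nim-sum pairwise:
5 XOR 2 = 7
7 XOR 8 = 15
15 XOR 5 = 10
10 XOR 1 = 11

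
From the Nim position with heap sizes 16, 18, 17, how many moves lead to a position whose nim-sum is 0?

In binary:
  10000  (16)
  10010  (18)
  10001  (17)
  -----
  10011  (19)
The overall nim-sum is X = 19. A heap of size p has a winning move iff p XOR X < p (reduce it to p XOR X).
  16: 16 XOR 19 = 3 < 16 — winning move (to 3).
  18: 18 XOR 19 = 1 < 18 — winning move (to 1).
  17: 17 XOR 19 = 2 < 17 — winning move (to 2).
That gives 3 winning moves.

3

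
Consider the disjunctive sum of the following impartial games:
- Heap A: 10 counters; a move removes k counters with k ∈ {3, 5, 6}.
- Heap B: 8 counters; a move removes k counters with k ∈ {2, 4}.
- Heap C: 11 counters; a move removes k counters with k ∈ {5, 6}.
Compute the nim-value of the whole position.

Build the Grundy sequence for heap A with g(k) = mex{g(k−s) : s ∈ {3, 5, 6}, s ≤ k}:
g(0) = mex{} = 0
g(1) = mex{} = 0
g(2) = mex{} = 0
g(3) = mex{0} = 1
g(4) = mex{0} = 1
g(5) = mex{0} = 1
g(6) = mex{0,1} = 2
g(7) = mex{0,1} = 2
g(8) = mex{0,1} = 2
g(9) = mex{1,2} = 0
g(10) = mex{1,2} = 0
So g(10) = 0.
For heap B, compute g(0), g(1), … with moves {2, 4}:
k:     0  1  2  3  4  5  6  7  8
g(k):  0  0  1  1  2  2  0  0  1
So g(8) = 1.
Build the Grundy sequence for heap C with g(k) = mex{g(k−s) : s ∈ {5, 6}, s ≤ k}:
k:     0  1  2  3  4  5  6  7  8  9 10 11
g(k):  0  0  0  0  0  1  1  1  1  1  2  0
So g(11) = 0.
By the Sprague-Grundy theorem, the Grundy value of a sum of independent games is the XOR of the component values.
Combined value = 0 ⊕ 1 ⊕ 0 = 1.

1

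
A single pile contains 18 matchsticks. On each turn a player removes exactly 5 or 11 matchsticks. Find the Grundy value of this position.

0

Build the Grundy sequence with g(k) = mex{g(k−s) : s ∈ {5, 11}, s ≤ k}:
k:     0  1  2  3  4  5  6  7  8  9 10 11 12 13 14 15 16 17 18
g(k):  0  0  0  0  0  1  1  1  1  1  0  2  2  2  2  1  0  0  0
So g(18) = 0.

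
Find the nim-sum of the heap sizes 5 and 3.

6

Bitwise XOR of the heap sizes:
  101  (5)
  011  (3)
  ---
  110  (6)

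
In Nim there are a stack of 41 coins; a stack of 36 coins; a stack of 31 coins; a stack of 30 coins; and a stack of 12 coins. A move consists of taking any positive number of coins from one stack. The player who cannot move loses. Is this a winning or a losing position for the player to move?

Nim-sum: 41 ⊕ 36 ⊕ 31 ⊕ 30 ⊕ 12 = 0.
The nim-sum is 0, so this is a P-position: the player to move is in a losing position under optimal play.

Losing position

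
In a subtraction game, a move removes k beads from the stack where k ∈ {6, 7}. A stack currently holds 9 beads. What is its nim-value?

Grundy values for subtraction set {6, 7}:
g(0) = mex{} = 0
g(1) = mex{} = 0
g(2) = mex{} = 0
g(3) = mex{} = 0
g(4) = mex{} = 0
g(5) = mex{} = 0
g(6) = mex{0} = 1
g(7) = mex{0} = 1
g(8) = mex{0} = 1
g(9) = mex{0} = 1
So g(9) = 1.

1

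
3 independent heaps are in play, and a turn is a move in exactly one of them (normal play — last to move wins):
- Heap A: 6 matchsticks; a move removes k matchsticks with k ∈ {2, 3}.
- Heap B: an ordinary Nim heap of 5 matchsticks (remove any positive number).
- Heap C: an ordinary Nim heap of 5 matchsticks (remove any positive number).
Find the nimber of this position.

Build the Grundy sequence for heap A with g(k) = mex{g(k−s) : s ∈ {2, 3}, s ≤ k}:
k:     0  1  2  3  4  5  6
g(k):  0  0  1  1  2  0  0
So g(6) = 0.
Heap B is a plain Nim heap of size 5, so its Grundy value is 5.
Heap C is a plain Nim heap of size 5, so its Grundy value is 5.
By the Sprague-Grundy theorem, the Grundy value of a sum of independent games is the XOR of the component values.
Combined value = 0 XOR 5 XOR 5 = 0.

0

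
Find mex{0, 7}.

0 is in the set but 1 is not, so the mex is 1.

1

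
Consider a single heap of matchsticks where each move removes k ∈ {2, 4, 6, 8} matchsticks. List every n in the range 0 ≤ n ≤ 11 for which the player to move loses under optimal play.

Compute g(0), g(1), … for moves {2, 4, 6, 8}:
g(0) = mex{} = 0
g(1) = mex{} = 0
g(2) = mex{0} = 1
g(3) = mex{0} = 1
g(4) = mex{0,1} = 2
g(5) = mex{0,1} = 2
g(6) = mex{0,1,2} = 3
g(7) = mex{0,1,2} = 3
g(8) = mex{0,1,2,3} = 4
g(9) = mex{0,1,2,3} = 4
g(10) = mex{1,2,3,4} = 0
g(11) = mex{1,2,3,4} = 0
The P-positions (g = 0) in 0..11 are 0, 1, 10, 11.

0, 1, 10, 11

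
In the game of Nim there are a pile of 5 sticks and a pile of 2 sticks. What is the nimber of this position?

Compute the nim-sum pairwise:
5 XOR 2 = 7

7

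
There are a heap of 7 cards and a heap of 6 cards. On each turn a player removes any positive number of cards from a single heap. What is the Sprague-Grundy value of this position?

1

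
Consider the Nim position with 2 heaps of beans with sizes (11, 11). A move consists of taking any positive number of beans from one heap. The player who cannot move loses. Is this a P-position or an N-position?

P-position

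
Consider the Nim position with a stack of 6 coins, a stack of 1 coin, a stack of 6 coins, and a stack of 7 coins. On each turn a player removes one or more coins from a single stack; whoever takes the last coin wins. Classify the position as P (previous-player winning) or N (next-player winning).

N-position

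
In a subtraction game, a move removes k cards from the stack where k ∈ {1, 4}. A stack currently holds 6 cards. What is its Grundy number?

Compute g(0), g(1), … for moves {1, 4}:
k:     0  1  2  3  4  5  6
g(k):  0  1  0  1  2  0  1
So g(6) = 1.

1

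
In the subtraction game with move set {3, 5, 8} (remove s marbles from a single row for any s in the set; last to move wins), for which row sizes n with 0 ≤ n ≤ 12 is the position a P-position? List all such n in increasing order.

0, 1, 2, 11, 12

Compute g(0), g(1), … for moves {3, 5, 8}:
g(0) = mex{} = 0
g(1) = mex{} = 0
g(2) = mex{} = 0
g(3) = mex{0} = 1
g(4) = mex{0} = 1
g(5) = mex{0} = 1
g(6) = mex{0,1} = 2
g(7) = mex{0,1} = 2
g(8) = mex{0,1} = 2
g(9) = mex{0,1,2} = 3
g(10) = mex{0,1,2} = 3
g(11) = mex{1,2} = 0
g(12) = mex{1,2,3} = 0
The P-positions (g = 0) in 0..12 are 0, 1, 2, 11, 12.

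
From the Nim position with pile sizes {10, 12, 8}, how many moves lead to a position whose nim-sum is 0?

Write each in binary and XOR column by column:
  1010  (10)
  1100  (12)
  1000  (8)
  ----
  1110  (14)
The overall nim-sum is X = 14. A pile of size p has a winning move iff p XOR X < p (reduce it to p XOR X).
  10: 10 XOR 14 = 4 < 10 — winning move (to 4).
  12: 12 XOR 14 = 2 < 12 — winning move (to 2).
  8: 8 XOR 14 = 6 < 8 — winning move (to 6).
That gives 3 winning moves.

3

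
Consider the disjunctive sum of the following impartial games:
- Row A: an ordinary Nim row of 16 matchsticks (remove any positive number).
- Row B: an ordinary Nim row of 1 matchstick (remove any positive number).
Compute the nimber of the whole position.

Row A is a plain Nim row of size 16, so its Grundy value is 16.
Row B is a plain Nim row of size 1, so its Grundy value is 1.
The value of a disjunctive sum is the nim-sum of the parts.
Combined value = 16 XOR 1 = 17.

17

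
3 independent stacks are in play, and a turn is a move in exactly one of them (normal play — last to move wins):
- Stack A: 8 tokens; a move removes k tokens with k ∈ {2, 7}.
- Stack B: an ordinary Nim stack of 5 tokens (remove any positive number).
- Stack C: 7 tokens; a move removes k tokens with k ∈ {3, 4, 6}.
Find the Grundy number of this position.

For stack A, compute g(0), g(1), … with moves {2, 7}:
g(0) = mex{} = 0
g(1) = mex{} = 0
g(2) = mex{0} = 1
g(3) = mex{0} = 1
g(4) = mex{1} = 0
g(5) = mex{1} = 0
g(6) = mex{0} = 1
g(7) = mex{0} = 1
g(8) = mex{0,1} = 2
So g(8) = 2.
Stack B is a plain Nim stack of size 5, so its Grundy value is 5.
Build the Grundy sequence for stack C with g(k) = mex{g(k−s) : s ∈ {3, 4, 6}, s ≤ k}:
g(0) = mex{} = 0
g(1) = mex{} = 0
g(2) = mex{} = 0
g(3) = mex{0} = 1
g(4) = mex{0} = 1
g(5) = mex{0} = 1
g(6) = mex{0,1} = 2
g(7) = mex{0,1} = 2
So g(7) = 2.
By the Sprague-Grundy theorem, the Grundy value of a sum of independent games is the XOR of the component values.
Combined value = 2 XOR 5 XOR 2 = 5.

5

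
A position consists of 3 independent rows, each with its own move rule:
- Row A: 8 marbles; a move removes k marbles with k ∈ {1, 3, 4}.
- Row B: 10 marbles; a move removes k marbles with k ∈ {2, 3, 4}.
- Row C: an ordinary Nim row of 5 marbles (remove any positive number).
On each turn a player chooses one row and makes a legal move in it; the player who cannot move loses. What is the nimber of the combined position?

For row A, compute g(0), g(1), … with moves {1, 3, 4}:
g(0) = mex{} = 0
g(1) = mex{0} = 1
g(2) = mex{1} = 0
g(3) = mex{0} = 1
g(4) = mex{0,1} = 2
g(5) = mex{0,1,2} = 3
g(6) = mex{0,1,3} = 2
g(7) = mex{1,2} = 0
g(8) = mex{0,2,3} = 1
So g(8) = 1.
Grundy values for row B (subtraction set {2, 3, 4}):
k:     0  1  2  3  4  5  6  7  8  9 10
g(k):  0  0  1  1  2  2  0  0  1  1  2
So g(10) = 2.
Row C is a plain Nim row of size 5, so its Grundy value is 5.
The value of a disjunctive sum is the nim-sum of the parts.
Combined value = 1 XOR 2 XOR 5 = 6.

6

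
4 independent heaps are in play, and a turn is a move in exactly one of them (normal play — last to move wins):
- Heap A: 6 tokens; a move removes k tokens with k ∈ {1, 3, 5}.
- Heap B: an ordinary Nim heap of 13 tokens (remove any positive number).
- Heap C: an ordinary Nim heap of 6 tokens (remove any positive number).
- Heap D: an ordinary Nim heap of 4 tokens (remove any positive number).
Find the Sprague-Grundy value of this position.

15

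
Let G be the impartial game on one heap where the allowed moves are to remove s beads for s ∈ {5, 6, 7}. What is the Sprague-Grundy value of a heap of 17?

1

Build the Grundy sequence with g(k) = mex{g(k−s) : s ∈ {5, 6, 7}, s ≤ k}:
k:     0  1  2  3  4  5  6  7  8  9 10 11 12 13 14 15 16 17
g(k):  0  0  0  0  0  1  1  1  1  1  2  2  0  0  0  0  0  1
So g(17) = 1.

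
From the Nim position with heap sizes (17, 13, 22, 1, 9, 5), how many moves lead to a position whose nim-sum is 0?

3

Nim-sum: 17 ⊕ 13 ⊕ 22 ⊕ 1 ⊕ 9 ⊕ 5 = 7.
The overall nim-sum is X = 7. A heap of size p has a winning move iff p XOR X < p (reduce it to p XOR X).
  17: 17 XOR 7 = 22 ≥ 17 — no move.
  13: 13 XOR 7 = 10 < 13 — winning move (to 10).
  22: 22 XOR 7 = 17 < 22 — winning move (to 17).
  1: 1 XOR 7 = 6 ≥ 1 — no move.
  9: 9 XOR 7 = 14 ≥ 9 — no move.
  5: 5 XOR 7 = 2 < 5 — winning move (to 2).
That gives 3 winning moves.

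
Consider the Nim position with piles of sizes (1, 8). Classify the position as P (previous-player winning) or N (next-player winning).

N-position

Compute the nim-sum pairwise:
1 ⊕ 8 = 9
The nim-sum is 9 ≠ 0, so this is an N-position: the player to move can win.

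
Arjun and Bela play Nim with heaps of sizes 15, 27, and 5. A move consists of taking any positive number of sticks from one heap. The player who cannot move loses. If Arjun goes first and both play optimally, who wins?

Arjun wins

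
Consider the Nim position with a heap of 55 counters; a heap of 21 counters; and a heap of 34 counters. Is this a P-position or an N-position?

Nim-sum: 55 XOR 21 XOR 34 = 0.
The nim-sum is 0, so this is a P-position: the player to move is in a losing position under optimal play.

P-position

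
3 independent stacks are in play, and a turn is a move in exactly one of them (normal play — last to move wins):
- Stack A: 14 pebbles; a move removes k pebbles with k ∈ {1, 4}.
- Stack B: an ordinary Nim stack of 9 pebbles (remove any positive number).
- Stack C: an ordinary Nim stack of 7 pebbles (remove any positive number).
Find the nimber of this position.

12

Grundy values for stack A (subtraction set {1, 4}):
g(0) = mex{} = 0
g(1) = mex{0} = 1
g(2) = mex{1} = 0
g(3) = mex{0} = 1
g(4) = mex{0,1} = 2
g(5) = mex{1,2} = 0
g(6) = mex{0} = 1
g(7) = mex{1} = 0
g(8) = mex{0,2} = 1
g(9) = mex{0,1} = 2
g(10) = mex{1,2} = 0
g(11) = mex{0} = 1
g(12) = mex{1} = 0
g(13) = mex{0,2} = 1
g(14) = mex{0,1} = 2
So g(14) = 2.
Stack B is a plain Nim stack of size 9, so its Grundy value is 9.
Stack C is a plain Nim stack of size 7, so its Grundy value is 7.
By the Sprague-Grundy theorem, the Grundy value of a sum of independent games is the XOR of the component values.
Combined value = 2 ⊕ 9 ⊕ 7 = 12.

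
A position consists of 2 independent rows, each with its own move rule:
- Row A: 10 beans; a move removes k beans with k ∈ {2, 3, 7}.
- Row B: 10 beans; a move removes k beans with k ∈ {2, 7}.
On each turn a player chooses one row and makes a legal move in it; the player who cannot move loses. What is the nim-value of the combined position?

0

Build the Grundy sequence for row A with g(k) = mex{g(k−s) : s ∈ {2, 3, 7}, s ≤ k}:
g(0) = mex{} = 0
g(1) = mex{} = 0
g(2) = mex{0} = 1
g(3) = mex{0} = 1
g(4) = mex{0,1} = 2
g(5) = mex{1} = 0
g(6) = mex{1,2} = 0
g(7) = mex{0,2} = 1
g(8) = mex{0} = 1
g(9) = mex{0,1} = 2
g(10) = mex{1} = 0
So g(10) = 0.
Build the Grundy sequence for row B with g(k) = mex{g(k−s) : s ∈ {2, 7}, s ≤ k}:
g(0) = mex{} = 0
g(1) = mex{} = 0
g(2) = mex{0} = 1
g(3) = mex{0} = 1
g(4) = mex{1} = 0
g(5) = mex{1} = 0
g(6) = mex{0} = 1
g(7) = mex{0} = 1
g(8) = mex{0,1} = 2
g(9) = mex{1} = 0
g(10) = mex{1,2} = 0
So g(10) = 0.
The value of a disjunctive sum is the nim-sum of the parts.
Combined value = 0 ⊕ 0 = 0.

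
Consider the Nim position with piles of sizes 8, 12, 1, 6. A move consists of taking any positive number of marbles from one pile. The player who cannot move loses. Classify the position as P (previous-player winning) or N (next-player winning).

Nim-sum: 8 ⊕ 12 ⊕ 1 ⊕ 6 = 3.
The nim-sum is 3 ≠ 0, so this is an N-position: the player to move can win.

N-position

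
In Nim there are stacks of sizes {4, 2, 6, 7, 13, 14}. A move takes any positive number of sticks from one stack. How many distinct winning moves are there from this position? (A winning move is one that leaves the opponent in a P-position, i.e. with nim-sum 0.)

Compute the nim-sum pairwise:
4 ^ 2 = 6
6 ^ 6 = 0
0 ^ 7 = 7
7 ^ 13 = 10
10 ^ 14 = 4
The overall nim-sum is X = 4. A stack of size p has a winning move iff p XOR X < p (reduce it to p XOR X).
  4: 4 XOR 4 = 0 < 4 — winning move (to 0).
  2: 2 XOR 4 = 6 ≥ 2 — no move.
  6: 6 XOR 4 = 2 < 6 — winning move (to 2).
  7: 7 XOR 4 = 3 < 7 — winning move (to 3).
  13: 13 XOR 4 = 9 < 13 — winning move (to 9).
  14: 14 XOR 4 = 10 < 14 — winning move (to 10).
That gives 5 winning moves.

5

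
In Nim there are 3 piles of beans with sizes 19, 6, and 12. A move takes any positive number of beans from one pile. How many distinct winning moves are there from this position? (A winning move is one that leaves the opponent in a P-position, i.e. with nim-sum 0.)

In binary:
  10011  (19)
  00110  (6)
  01100  (12)
  -----
  11001  (25)
The overall nim-sum is X = 25. A pile of size p has a winning move iff p XOR X < p (reduce it to p XOR X).
  19: 19 XOR 25 = 10 < 19 — winning move (to 10).
  6: 6 XOR 25 = 31 ≥ 6 — no move.
  12: 12 XOR 25 = 21 ≥ 12 — no move.
That gives 1 winning move.

1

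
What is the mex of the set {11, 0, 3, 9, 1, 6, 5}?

The values 0, 1 are all present; 2 is the first non-negative integer missing from the set.

2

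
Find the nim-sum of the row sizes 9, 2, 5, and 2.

12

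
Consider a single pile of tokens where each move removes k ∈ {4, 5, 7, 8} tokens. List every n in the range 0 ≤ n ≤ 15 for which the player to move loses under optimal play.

0, 1, 2, 3, 12, 13, 14, 15

Build the Grundy sequence with g(k) = mex{g(k−s) : s ∈ {4, 5, 7, 8}, s ≤ k}:
k:     0  1  2  3  4  5  6  7  8  9 10 11 12 13 14 15
g(k):  0  0  0  0  1  1  1  1  2  2  2  2  0  0  0  0
The P-positions (g = 0) in 0..15 are 0, 1, 2, 3, 12, 13, 14, 15.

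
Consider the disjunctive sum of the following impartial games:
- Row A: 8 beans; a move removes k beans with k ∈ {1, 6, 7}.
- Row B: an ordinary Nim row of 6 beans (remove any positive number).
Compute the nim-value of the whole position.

4

Build the Grundy sequence for row A with g(k) = mex{g(k−s) : s ∈ {1, 6, 7}, s ≤ k}:
g(0) = mex{} = 0
g(1) = mex{0} = 1
g(2) = mex{1} = 0
g(3) = mex{0} = 1
g(4) = mex{1} = 0
g(5) = mex{0} = 1
g(6) = mex{0,1} = 2
g(7) = mex{0,1,2} = 3
g(8) = mex{0,1,3} = 2
So g(8) = 2.
Row B is a plain Nim row of size 6, so its Grundy value is 6.
By the Sprague-Grundy theorem, the Grundy value of a sum of independent games is the XOR of the component values.
Combined value = 2 ⊕ 6 = 4.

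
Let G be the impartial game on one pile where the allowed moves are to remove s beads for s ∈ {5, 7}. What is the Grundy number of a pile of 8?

1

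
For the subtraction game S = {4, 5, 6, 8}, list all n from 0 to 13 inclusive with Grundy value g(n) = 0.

0, 1, 2, 3, 12, 13

Build the Grundy sequence with g(k) = mex{g(k−s) : s ∈ {4, 5, 6, 8}, s ≤ k}:
k:     0  1  2  3  4  5  6  7  8  9 10 11 12 13
g(k):  0  0  0  0  1  1  1  1  2  2  2  2  0  0
The P-positions (g = 0) in 0..13 are 0, 1, 2, 3, 12, 13.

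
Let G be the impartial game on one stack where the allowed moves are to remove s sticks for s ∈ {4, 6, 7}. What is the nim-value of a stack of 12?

0

Compute g(0), g(1), … for moves {4, 6, 7}:
g(0) = mex{} = 0
g(1) = mex{} = 0
g(2) = mex{} = 0
g(3) = mex{} = 0
g(4) = mex{0} = 1
g(5) = mex{0} = 1
g(6) = mex{0} = 1
g(7) = mex{0} = 1
g(8) = mex{0,1} = 2
g(9) = mex{0,1} = 2
g(10) = mex{0,1} = 2
g(11) = mex{1} = 0
g(12) = mex{1,2} = 0
So g(12) = 0.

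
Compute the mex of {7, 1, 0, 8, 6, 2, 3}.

The values 0, 1, 2, 3 are all present; 4 is the first non-negative integer missing from the set.

4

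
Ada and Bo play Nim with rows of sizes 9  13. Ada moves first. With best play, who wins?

Ada wins

Compute the nim-sum pairwise:
9 XOR 13 = 4
The nim-sum is 4 ≠ 0, so this is an N-position: the player to move can win; Ada has a winning move.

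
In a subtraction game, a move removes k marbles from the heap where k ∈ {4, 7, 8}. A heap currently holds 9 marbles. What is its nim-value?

2

Compute g(0), g(1), … for moves {4, 7, 8}:
k:     0  1  2  3  4  5  6  7  8  9
g(k):  0  0  0  0  1  1  1  1  2  2
So g(9) = 2.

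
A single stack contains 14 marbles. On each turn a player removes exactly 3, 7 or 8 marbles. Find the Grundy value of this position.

1

Grundy values for subtraction set {3, 7, 8}:
k:     0  1  2  3  4  5  6  7  8  9 10 11 12 13 14
g(k):  0  0  0  1  1  1  0  2  2  1  3  0  0  2  1
So g(14) = 1.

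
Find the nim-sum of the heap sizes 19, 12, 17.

14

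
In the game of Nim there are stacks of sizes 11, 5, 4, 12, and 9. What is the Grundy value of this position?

15

Compute the nim-sum pairwise:
11 ^ 5 = 14
14 ^ 4 = 10
10 ^ 12 = 6
6 ^ 9 = 15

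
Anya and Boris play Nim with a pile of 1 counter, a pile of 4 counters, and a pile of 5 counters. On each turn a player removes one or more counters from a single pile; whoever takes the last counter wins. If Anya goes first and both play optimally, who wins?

Boris wins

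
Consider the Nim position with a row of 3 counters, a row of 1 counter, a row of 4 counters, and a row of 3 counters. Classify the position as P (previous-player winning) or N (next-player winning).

N-position

Bitwise XOR of the heap sizes:
  011  (3)
  001  (1)
  100  (4)
  011  (3)
  ---
  101  (5)
The nim-sum is 5 ≠ 0, so this is an N-position: the player to move can win.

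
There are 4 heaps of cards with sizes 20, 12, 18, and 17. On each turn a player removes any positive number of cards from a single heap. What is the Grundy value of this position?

27

Compute the nim-sum pairwise:
20 XOR 12 = 24
24 XOR 18 = 10
10 XOR 17 = 27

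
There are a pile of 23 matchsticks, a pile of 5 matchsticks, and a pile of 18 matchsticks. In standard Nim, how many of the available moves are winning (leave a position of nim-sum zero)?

0

Compute the nim-sum pairwise:
23 ^ 5 = 18
18 ^ 18 = 0
The nim-sum is already 0, so every move leaves a nonzero nim-sum — there are no winning moves.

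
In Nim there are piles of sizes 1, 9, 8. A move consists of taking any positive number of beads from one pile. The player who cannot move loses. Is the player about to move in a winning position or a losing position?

Losing position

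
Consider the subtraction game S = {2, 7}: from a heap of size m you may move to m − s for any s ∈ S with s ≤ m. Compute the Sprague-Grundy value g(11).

1

Grundy values for subtraction set {2, 7}:
g(0) = mex{} = 0
g(1) = mex{} = 0
g(2) = mex{0} = 1
g(3) = mex{0} = 1
g(4) = mex{1} = 0
g(5) = mex{1} = 0
g(6) = mex{0} = 1
g(7) = mex{0} = 1
g(8) = mex{0,1} = 2
g(9) = mex{1} = 0
g(10) = mex{1,2} = 0
g(11) = mex{0} = 1
So g(11) = 1.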